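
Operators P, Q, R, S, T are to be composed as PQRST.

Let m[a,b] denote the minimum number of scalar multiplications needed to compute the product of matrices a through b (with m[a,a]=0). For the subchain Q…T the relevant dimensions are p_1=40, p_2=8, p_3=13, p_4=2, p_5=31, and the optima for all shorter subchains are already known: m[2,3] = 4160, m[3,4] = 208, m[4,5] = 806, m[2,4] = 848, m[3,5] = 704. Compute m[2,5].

m[2,5] = min over k∈[2,4] of m[2,k]+m[k+1,5]+p_{1}·p_k·p_{5}.
k=2: 0 + 704 + 40·8·31 = 10624; k=3: 4160 + 806 + 40·13·31 = 21086; k=4: 848 + 0 + 40·2·31 = 3328.
Minimum: 3328 at k=4.

3328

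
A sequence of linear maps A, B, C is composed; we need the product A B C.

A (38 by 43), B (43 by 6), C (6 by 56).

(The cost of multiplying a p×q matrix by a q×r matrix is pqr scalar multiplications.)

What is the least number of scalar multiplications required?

Order (A (B C)): (B C): 43×6 by 6×56 → 43×56, cost 43·6·56 = 14448; (A (B C)): 38×43 by 43×56 → 38×56, cost 38·43·56 = 91504; cumulative 105952. Total 105952.
Order ((A B) C): (A B): 38×43 by 43×6 → 38×6, cost 38·43·6 = 9804; ((A B) C): 38×6 by 6×56 → 38×56, cost 38·6·56 = 12768; cumulative 22572. Total 22572.
Minimum: 22572.

22572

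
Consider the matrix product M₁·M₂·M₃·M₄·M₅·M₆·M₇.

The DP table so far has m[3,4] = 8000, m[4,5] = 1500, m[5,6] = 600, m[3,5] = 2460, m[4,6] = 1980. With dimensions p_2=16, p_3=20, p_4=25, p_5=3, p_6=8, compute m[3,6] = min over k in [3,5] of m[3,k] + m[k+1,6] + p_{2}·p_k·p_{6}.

m[3,6] = min over k∈[3,5] of m[3,k]+m[k+1,6]+p_{2}·p_k·p_{6}.
k=3: 0 + 1980 + 16·20·8 = 4540; k=4: 8000 + 600 + 16·25·8 = 11800; k=5: 2460 + 0 + 16·3·8 = 2844.
Minimum: 2844 at k=5.

2844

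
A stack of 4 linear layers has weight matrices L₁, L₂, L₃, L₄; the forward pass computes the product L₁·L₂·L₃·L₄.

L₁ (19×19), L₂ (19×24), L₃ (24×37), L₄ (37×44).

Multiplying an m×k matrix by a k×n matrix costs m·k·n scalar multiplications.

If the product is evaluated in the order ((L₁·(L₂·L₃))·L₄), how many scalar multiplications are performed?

(L₂·L₃): 19×24 by 24×37 → 19×37, cost 19·24·37 = 16872
(L₁·(L₂·L₃)): 19×19 by 19×37 → 19×37, cost 19·19·37 = 13357; cumulative 30229
((L₁·(L₂·L₃))·L₄): 19×37 by 37×44 → 19×44, cost 19·37·44 = 30932; cumulative 61161
Total: 61161 scalar multiplications.

61161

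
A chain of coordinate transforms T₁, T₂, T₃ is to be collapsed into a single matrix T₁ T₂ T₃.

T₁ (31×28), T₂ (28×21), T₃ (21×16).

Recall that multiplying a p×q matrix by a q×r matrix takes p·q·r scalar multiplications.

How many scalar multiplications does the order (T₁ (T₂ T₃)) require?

23296

(T₂ T₃): 28×21 by 21×16 → 28×16, cost 28·21·16 = 9408
(T₁ (T₂ T₃)): 31×28 by 28×16 → 31×16, cost 31·28·16 = 13888; cumulative 23296
Total: 23296 scalar multiplications.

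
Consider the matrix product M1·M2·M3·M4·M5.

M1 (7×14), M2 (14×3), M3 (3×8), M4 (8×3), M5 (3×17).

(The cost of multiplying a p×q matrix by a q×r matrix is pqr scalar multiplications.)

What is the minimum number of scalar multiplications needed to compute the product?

Adjacent pairs: M1M2 = 7·14·3 = 294; M2M3 = 14·3·8 = 336; M3M4 = 3·8·3 = 72; M4M5 = 8·3·17 = 408.
Length 3: M1..M3: k=1: 0+336+7·14·8=1120; k=2: 294+0+7·3·8=462 → min 462 | M2..M4: k=2: 0+72+14·3·3=198; k=3: 336+0+14·8·3=672 → min 198 | M3..M5: k=3: 0+408+3·8·17=816; k=4: 72+0+3·3·17=225 → min 225.
Length 4: M1..M4: k=1: 0+198+7·14·3=492; k=2: 294+72+7·3·3=429; k=3: 462+0+7·8·3=630 → min 429 | M2..M5: k=2: 0+225+14·3·17=939; k=3: 336+408+14·8·17=2648; k=4: 198+0+14·3·17=912 → min 912.
Length 5: M1..M5: k=1: 0+912+7·14·17=2578; k=2: 294+225+7·3·17=876; k=3: 462+408+7·8·17=1822; k=4: 429+0+7·3·17=786 → min 786.
Optimal order: (((M1·M2)·(M3·M4))·M5) with cost 786.

786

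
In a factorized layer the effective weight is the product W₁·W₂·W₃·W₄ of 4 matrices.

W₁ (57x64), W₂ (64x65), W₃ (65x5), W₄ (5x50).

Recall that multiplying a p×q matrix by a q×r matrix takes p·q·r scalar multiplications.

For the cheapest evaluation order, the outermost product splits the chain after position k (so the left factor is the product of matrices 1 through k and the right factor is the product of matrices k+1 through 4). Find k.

Adjacent pairs: W₁W₂ = 57·64·65 = 237120; W₂W₃ = 64·65·5 = 20800; W₃W₄ = 65·5·50 = 16250.
Length 3: W₁..W₃: k=1: 0+20800+57·64·5=39040; k=2: 237120+0+57·65·5=255645 → min 39040 | W₂..W₄: k=2: 0+16250+64·65·50=224250; k=3: 20800+0+64·5·50=36800 → min 36800.
Top-level splits: k=1: (W₁..W₁)·(W₂..W₄) → 0+36800+57·64·50 = 219200; k=2: (W₁..W₂)·(W₃..W₄) → 237120+16250+57·65·50 = 438620; k=3: (W₁..W₃)·(W₄..W₄) → 39040+0+57·5·50 = 53290.
Best split is after W₃, i.e. k = 3.

3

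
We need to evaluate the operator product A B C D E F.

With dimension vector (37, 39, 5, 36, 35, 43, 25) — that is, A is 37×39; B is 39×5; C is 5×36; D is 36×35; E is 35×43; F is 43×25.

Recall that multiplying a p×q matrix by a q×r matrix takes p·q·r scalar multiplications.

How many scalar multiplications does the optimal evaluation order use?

31040

Adjacent pairs: AB = 37·39·5 = 7215; BC = 39·5·36 = 7020; CD = 5·36·35 = 6300; DE = 36·35·43 = 54180; EF = 35·43·25 = 37625.
Length 3: A..C: k=1: 0+7020+37·39·36=58968; k=2: 7215+0+37·5·36=13875 → min 13875 | B..D: k=2: 0+6300+39·5·35=13125; k=3: 7020+0+39·36·35=56160 → min 13125 | C..E: k=3: 0+54180+5·36·43=61920; k=4: 6300+0+5·35·43=13825 → min 13825 | D..F: k=4: 0+37625+36·35·25=69125; k=5: 54180+0+36·43·25=92880 → min 69125.
Length 4: A..D: k=1: 0+13125+37·39·35=63630; k=2: 7215+6300+37·5·35=19990; k=3: 13875+0+37·36·35=60495 → min 19990 | B..E: k=2: 0+13825+39·5·43=22210; k=3: 7020+54180+39·36·43=121572; k=4: 13125+0+39·35·43=71820 → min 22210 | C..F: k=3: 0+69125+5·36·25=73625; k=4: 6300+37625+5·35·25=48300; k=5: 13825+0+5·43·25=19200 → min 19200.
Length 5: A..E: k=1: 0+22210+37·39·43=84259; k=2: 7215+13825+37·5·43=28995; k=3: 13875+54180+37·36·43=125331; k=4: 19990+0+37·35·43=75675 → min 28995 | B..F: k=2: 0+19200+39·5·25=24075; k=3: 7020+69125+39·36·25=111245; k=4: 13125+37625+39·35·25=84875; k=5: 22210+0+39·43·25=64135 → min 24075.
Length 6: A..F: k=1: 0+24075+37·39·25=60150; k=2: 7215+19200+37·5·25=31040; k=3: 13875+69125+37·36·25=116300; k=4: 19990+37625+37·35·25=89990; k=5: 28995+0+37·43·25=68770 → min 31040.
Optimal order: ((A B) (((C D) E) F)) with cost 31040.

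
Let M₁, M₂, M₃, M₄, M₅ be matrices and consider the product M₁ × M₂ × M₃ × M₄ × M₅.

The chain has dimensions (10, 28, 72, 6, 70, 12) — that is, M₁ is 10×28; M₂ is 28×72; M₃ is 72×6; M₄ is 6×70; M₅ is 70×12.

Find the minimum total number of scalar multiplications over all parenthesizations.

19536

Adjacent pairs: M₁M₂ = 10·28·72 = 20160; M₂M₃ = 28·72·6 = 12096; M₃M₄ = 72·6·70 = 30240; M₄M₅ = 6·70·12 = 5040.
Length 3: M₁..M₃: k=1: 0+12096+10·28·6=13776; k=2: 20160+0+10·72·6=24480 → min 13776 | M₂..M₄: k=2: 0+30240+28·72·70=171360; k=3: 12096+0+28·6·70=23856 → min 23856 | M₃..M₅: k=3: 0+5040+72·6·12=10224; k=4: 30240+0+72·70·12=90720 → min 10224.
Length 4: M₁..M₄: k=1: 0+23856+10·28·70=43456; k=2: 20160+30240+10·72·70=100800; k=3: 13776+0+10·6·70=17976 → min 17976 | M₂..M₅: k=2: 0+10224+28·72·12=34416; k=3: 12096+5040+28·6·12=19152; k=4: 23856+0+28·70·12=47376 → min 19152.
Length 5: M₁..M₅: k=1: 0+19152+10·28·12=22512; k=2: 20160+10224+10·72·12=39024; k=3: 13776+5040+10·6·12=19536; k=4: 17976+0+10·70·12=26376 → min 19536.
Optimal order: ((M₁ × (M₂ × M₃)) × (M₄ × M₅)) with cost 19536.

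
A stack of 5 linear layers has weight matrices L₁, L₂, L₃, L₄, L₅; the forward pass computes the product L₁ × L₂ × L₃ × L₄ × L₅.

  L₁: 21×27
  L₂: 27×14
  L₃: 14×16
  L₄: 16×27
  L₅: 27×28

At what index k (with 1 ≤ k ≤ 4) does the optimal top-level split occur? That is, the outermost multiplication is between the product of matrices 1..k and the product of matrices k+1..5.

2

Adjacent pairs: L₁L₂ = 21·27·14 = 7938; L₂L₃ = 27·14·16 = 6048; L₃L₄ = 14·16·27 = 6048; L₄L₅ = 16·27·28 = 12096.
Length 3: L₁..L₃: k=1: 0+6048+21·27·16=15120; k=2: 7938+0+21·14·16=12642 → min 12642 | L₂..L₄: k=2: 0+6048+27·14·27=16254; k=3: 6048+0+27·16·27=17712 → min 16254 | L₃..L₅: k=3: 0+12096+14·16·28=18368; k=4: 6048+0+14·27·28=16632 → min 16632.
Length 4: L₁..L₄: k=1: 0+16254+21·27·27=31563; k=2: 7938+6048+21·14·27=21924; k=3: 12642+0+21·16·27=21714 → min 21714 | L₂..L₅: k=2: 0+16632+27·14·28=27216; k=3: 6048+12096+27·16·28=30240; k=4: 16254+0+27·27·28=36666 → min 27216.
Top-level splits: k=1: (L₁..L₁)·(L₂..L₅) → 0+27216+21·27·28 = 43092; k=2: (L₁..L₂)·(L₃..L₅) → 7938+16632+21·14·28 = 32802; k=3: (L₁..L₃)·(L₄..L₅) → 12642+12096+21·16·28 = 34146; k=4: (L₁..L₄)·(L₅..L₅) → 21714+0+21·27·28 = 37590.
Best split is after L₂, i.e. k = 2.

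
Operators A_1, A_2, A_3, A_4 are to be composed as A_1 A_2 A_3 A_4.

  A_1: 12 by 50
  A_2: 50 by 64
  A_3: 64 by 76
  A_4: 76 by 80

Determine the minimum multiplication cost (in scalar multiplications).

Adjacent pairs: A_1A_2 = 12·50·64 = 38400; A_2A_3 = 50·64·76 = 243200; A_3A_4 = 64·76·80 = 389120.
Length 3: A_1..A_3: k=1: 0+243200+12·50·76=288800; k=2: 38400+0+12·64·76=96768 → min 96768 | A_2..A_4: k=2: 0+389120+50·64·80=645120; k=3: 243200+0+50·76·80=547200 → min 547200.
Length 4: A_1..A_4: k=1: 0+547200+12·50·80=595200; k=2: 38400+389120+12·64·80=488960; k=3: 96768+0+12·76·80=169728 → min 169728.
Optimal order: (((A_1 A_2) A_3) A_4) with cost 169728.

169728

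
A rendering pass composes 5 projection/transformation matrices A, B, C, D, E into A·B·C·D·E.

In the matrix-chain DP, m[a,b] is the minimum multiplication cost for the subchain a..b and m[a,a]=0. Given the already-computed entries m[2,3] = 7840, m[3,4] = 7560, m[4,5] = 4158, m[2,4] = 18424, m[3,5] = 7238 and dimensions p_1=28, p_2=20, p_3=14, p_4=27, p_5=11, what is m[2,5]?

m[2,5] = min over k∈[2,4] of m[2,k]+m[k+1,5]+p_{1}·p_k·p_{5}.
k=2: 0 + 7238 + 28·20·11 = 13398; k=3: 7840 + 4158 + 28·14·11 = 16310; k=4: 18424 + 0 + 28·27·11 = 26740.
Minimum: 13398 at k=2.

13398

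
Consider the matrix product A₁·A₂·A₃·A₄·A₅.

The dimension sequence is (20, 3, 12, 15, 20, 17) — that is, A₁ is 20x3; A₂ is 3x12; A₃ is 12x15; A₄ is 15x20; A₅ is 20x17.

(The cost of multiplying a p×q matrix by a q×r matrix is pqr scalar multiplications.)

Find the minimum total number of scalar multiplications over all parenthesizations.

3480

Adjacent pairs: A₁A₂ = 20·3·12 = 720; A₂A₃ = 3·12·15 = 540; A₃A₄ = 12·15·20 = 3600; A₄A₅ = 15·20·17 = 5100.
Length 3: A₁..A₃: k=1: 0+540+20·3·15=1440; k=2: 720+0+20·12·15=4320 → min 1440 | A₂..A₄: k=2: 0+3600+3·12·20=4320; k=3: 540+0+3·15·20=1440 → min 1440 | A₃..A₅: k=3: 0+5100+12·15·17=8160; k=4: 3600+0+12·20·17=7680 → min 7680.
Length 4: A₁..A₄: k=1: 0+1440+20·3·20=2640; k=2: 720+3600+20·12·20=9120; k=3: 1440+0+20·15·20=7440 → min 2640 | A₂..A₅: k=2: 0+7680+3·12·17=8292; k=3: 540+5100+3·15·17=6405; k=4: 1440+0+3·20·17=2460 → min 2460.
Length 5: A₁..A₅: k=1: 0+2460+20·3·17=3480; k=2: 720+7680+20·12·17=12480; k=3: 1440+5100+20·15·17=11640; k=4: 2640+0+20·20·17=9440 → min 3480.
Optimal order: (A₁·(((A₂·A₃)·A₄)·A₅)) with cost 3480.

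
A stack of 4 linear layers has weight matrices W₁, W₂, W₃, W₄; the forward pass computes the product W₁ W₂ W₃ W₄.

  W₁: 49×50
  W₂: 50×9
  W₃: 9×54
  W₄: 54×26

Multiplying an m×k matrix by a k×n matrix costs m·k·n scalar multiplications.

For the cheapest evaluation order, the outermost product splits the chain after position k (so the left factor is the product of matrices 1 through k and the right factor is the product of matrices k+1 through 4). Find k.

Adjacent pairs: W₁W₂ = 49·50·9 = 22050; W₂W₃ = 50·9·54 = 24300; W₃W₄ = 9·54·26 = 12636.
Length 3: W₁..W₃: k=1: 0+24300+49·50·54=156600; k=2: 22050+0+49·9·54=45864 → min 45864 | W₂..W₄: k=2: 0+12636+50·9·26=24336; k=3: 24300+0+50·54·26=94500 → min 24336.
Top-level splits: k=1: (W₁..W₁)·(W₂..W₄) → 0+24336+49·50·26 = 88036; k=2: (W₁..W₂)·(W₃..W₄) → 22050+12636+49·9·26 = 46152; k=3: (W₁..W₃)·(W₄..W₄) → 45864+0+49·54·26 = 114660.
Best split is after W₂, i.e. k = 2.

2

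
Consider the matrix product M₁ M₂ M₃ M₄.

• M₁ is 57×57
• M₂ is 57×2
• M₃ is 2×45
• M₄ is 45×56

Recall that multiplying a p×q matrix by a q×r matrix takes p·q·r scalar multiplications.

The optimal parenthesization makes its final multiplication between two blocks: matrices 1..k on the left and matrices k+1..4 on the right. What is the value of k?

Adjacent pairs: M₁M₂ = 57·57·2 = 6498; M₂M₃ = 57·2·45 = 5130; M₃M₄ = 2·45·56 = 5040.
Length 3: M₁..M₃: k=1: 0+5130+57·57·45=151335; k=2: 6498+0+57·2·45=11628 → min 11628 | M₂..M₄: k=2: 0+5040+57·2·56=11424; k=3: 5130+0+57·45·56=148770 → min 11424.
Top-level splits: k=1: (M₁..M₁)·(M₂..M₄) → 0+11424+57·57·56 = 193368; k=2: (M₁..M₂)·(M₃..M₄) → 6498+5040+57·2·56 = 17922; k=3: (M₁..M₃)·(M₄..M₄) → 11628+0+57·45·56 = 155268.
Best split is after M₂, i.e. k = 2.

2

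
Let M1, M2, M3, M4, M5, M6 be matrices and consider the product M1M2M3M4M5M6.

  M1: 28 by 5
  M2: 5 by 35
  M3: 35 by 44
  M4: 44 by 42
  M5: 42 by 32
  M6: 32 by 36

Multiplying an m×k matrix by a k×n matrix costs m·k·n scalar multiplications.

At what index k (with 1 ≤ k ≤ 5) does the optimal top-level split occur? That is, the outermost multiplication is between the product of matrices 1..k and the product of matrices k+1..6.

1

Adjacent pairs: M1M2 = 28·5·35 = 4900; M2M3 = 5·35·44 = 7700; M3M4 = 35·44·42 = 64680; M4M5 = 44·42·32 = 59136; M5M6 = 42·32·36 = 48384.
Length 3: M1..M3: k=1: 0+7700+28·5·44=13860; k=2: 4900+0+28·35·44=48020 → min 13860 | M2..M4: k=2: 0+64680+5·35·42=72030; k=3: 7700+0+5·44·42=16940 → min 16940 | M3..M5: k=3: 0+59136+35·44·32=108416; k=4: 64680+0+35·42·32=111720 → min 108416 | M4..M6: k=4: 0+48384+44·42·36=114912; k=5: 59136+0+44·32·36=109824 → min 109824.
Length 4: M1..M4: k=1: 0+16940+28·5·42=22820; k=2: 4900+64680+28·35·42=110740; k=3: 13860+0+28·44·42=65604 → min 22820 | M2..M5: k=2: 0+108416+5·35·32=114016; k=3: 7700+59136+5·44·32=73876; k=4: 16940+0+5·42·32=23660 → min 23660 | M3..M6: k=3: 0+109824+35·44·36=165264; k=4: 64680+48384+35·42·36=165984; k=5: 108416+0+35·32·36=148736 → min 148736.
Length 5: M1..M5: k=1: 0+23660+28·5·32=28140; k=2: 4900+108416+28·35·32=144676; k=3: 13860+59136+28·44·32=112420; k=4: 22820+0+28·42·32=60452 → min 28140 | M2..M6: k=2: 0+148736+5·35·36=155036; k=3: 7700+109824+5·44·36=125444; k=4: 16940+48384+5·42·36=72884; k=5: 23660+0+5·32·36=29420 → min 29420.
Top-level splits: k=1: (M1..M1)·(M2..M6) → 0+29420+28·5·36 = 34460; k=2: (M1..M2)·(M3..M6) → 4900+148736+28·35·36 = 188916; k=3: (M1..M3)·(M4..M6) → 13860+109824+28·44·36 = 168036; k=4: (M1..M4)·(M5..M6) → 22820+48384+28·42·36 = 113540; k=5: (M1..M5)·(M6..M6) → 28140+0+28·32·36 = 60396.
Best split is after M1, i.e. k = 1.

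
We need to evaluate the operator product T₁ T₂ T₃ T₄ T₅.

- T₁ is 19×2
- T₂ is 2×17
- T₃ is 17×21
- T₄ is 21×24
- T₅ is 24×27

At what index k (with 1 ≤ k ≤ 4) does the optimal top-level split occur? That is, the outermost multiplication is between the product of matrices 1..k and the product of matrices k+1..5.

Adjacent pairs: T₁T₂ = 19·2·17 = 646; T₂T₃ = 2·17·21 = 714; T₃T₄ = 17·21·24 = 8568; T₄T₅ = 21·24·27 = 13608.
Length 3: T₁..T₃: k=1: 0+714+19·2·21=1512; k=2: 646+0+19·17·21=7429 → min 1512 | T₂..T₄: k=2: 0+8568+2·17·24=9384; k=3: 714+0+2·21·24=1722 → min 1722 | T₃..T₅: k=3: 0+13608+17·21·27=23247; k=4: 8568+0+17·24·27=19584 → min 19584.
Length 4: T₁..T₄: k=1: 0+1722+19·2·24=2634; k=2: 646+8568+19·17·24=16966; k=3: 1512+0+19·21·24=11088 → min 2634 | T₂..T₅: k=2: 0+19584+2·17·27=20502; k=3: 714+13608+2·21·27=15456; k=4: 1722+0+2·24·27=3018 → min 3018.
Top-level splits: k=1: (T₁..T₁)·(T₂..T₅) → 0+3018+19·2·27 = 4044; k=2: (T₁..T₂)·(T₃..T₅) → 646+19584+19·17·27 = 28951; k=3: (T₁..T₃)·(T₄..T₅) → 1512+13608+19·21·27 = 25893; k=4: (T₁..T₄)·(T₅..T₅) → 2634+0+19·24·27 = 14946.
Best split is after T₁, i.e. k = 1.

1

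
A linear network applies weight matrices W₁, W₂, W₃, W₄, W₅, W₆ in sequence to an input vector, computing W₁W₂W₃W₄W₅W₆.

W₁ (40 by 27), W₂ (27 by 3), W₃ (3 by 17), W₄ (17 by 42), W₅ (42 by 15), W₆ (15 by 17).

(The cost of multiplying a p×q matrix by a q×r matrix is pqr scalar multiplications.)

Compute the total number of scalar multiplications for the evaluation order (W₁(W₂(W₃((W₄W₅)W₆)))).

(W₄W₅): 17×42 by 42×15 → 17×15, cost 17·42·15 = 10710
((W₄W₅)W₆): 17×15 by 15×17 → 17×17, cost 17·15·17 = 4335; cumulative 15045
(W₃((W₄W₅)W₆)): 3×17 by 17×17 → 3×17, cost 3·17·17 = 867; cumulative 15912
(W₂(W₃((W₄W₅)W₆))): 27×3 by 3×17 → 27×17, cost 27·3·17 = 1377; cumulative 17289
(W₁(W₂(W₃((W₄W₅)W₆)))): 40×27 by 27×17 → 40×17, cost 40·27·17 = 18360; cumulative 35649
Total: 35649 scalar multiplications.

35649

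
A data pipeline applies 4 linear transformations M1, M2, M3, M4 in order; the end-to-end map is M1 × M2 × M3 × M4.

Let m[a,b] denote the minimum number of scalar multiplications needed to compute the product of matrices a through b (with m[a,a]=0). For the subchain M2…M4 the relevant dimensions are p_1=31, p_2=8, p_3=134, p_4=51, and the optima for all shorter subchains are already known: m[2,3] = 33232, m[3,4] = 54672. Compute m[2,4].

67320

m[2,4] = min over k∈[2,3] of m[2,k]+m[k+1,4]+p_{1}·p_k·p_{4}.
k=2: 0 + 54672 + 31·8·51 = 67320; k=3: 33232 + 0 + 31·134·51 = 245086.
Minimum: 67320 at k=2.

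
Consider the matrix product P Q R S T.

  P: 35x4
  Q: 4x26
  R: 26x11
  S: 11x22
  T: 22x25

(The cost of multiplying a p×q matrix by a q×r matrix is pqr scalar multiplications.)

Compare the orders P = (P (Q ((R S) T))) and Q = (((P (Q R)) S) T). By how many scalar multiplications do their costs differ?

3712

Order P = (P (Q ((R S) T))): (R S): 26×11 by 11×22 → 26×22, cost 26·11·22 = 6292; ((R S) T): 26×22 by 22×25 → 26×25, cost 26·22·25 = 14300; cumulative 20592; (Q ((R S) T)): 4×26 by 26×25 → 4×25, cost 4·26·25 = 2600; cumulative 23192; (P (Q ((R S) T))): 35×4 by 4×25 → 35×25, cost 35·4·25 = 3500; cumulative 26692. Total 26692.
Order Q = (((P (Q R)) S) T): (Q R): 4×26 by 26×11 → 4×11, cost 4·26·11 = 1144; (P (Q R)): 35×4 by 4×11 → 35×11, cost 35·4·11 = 1540; cumulative 2684; ((P (Q R)) S): 35×11 by 11×22 → 35×22, cost 35·11·22 = 8470; cumulative 11154; (((P (Q R)) S) T): 35×22 by 22×25 → 35×25, cost 35·22·25 = 19250; cumulative 30404. Total 30404.
Difference: |26692 − 30404| = 3712.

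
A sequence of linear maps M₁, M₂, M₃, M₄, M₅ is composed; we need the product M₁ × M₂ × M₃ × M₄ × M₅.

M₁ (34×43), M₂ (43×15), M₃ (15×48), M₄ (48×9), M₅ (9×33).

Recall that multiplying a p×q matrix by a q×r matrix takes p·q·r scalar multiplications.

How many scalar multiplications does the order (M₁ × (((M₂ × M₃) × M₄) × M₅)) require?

110553

(M₂ × M₃): 43×15 by 15×48 → 43×48, cost 43·15·48 = 30960
((M₂ × M₃) × M₄): 43×48 by 48×9 → 43×9, cost 43·48·9 = 18576; cumulative 49536
(((M₂ × M₃) × M₄) × M₅): 43×9 by 9×33 → 43×33, cost 43·9·33 = 12771; cumulative 62307
(M₁ × (((M₂ × M₃) × M₄) × M₅)): 34×43 by 43×33 → 34×33, cost 34·43·33 = 48246; cumulative 110553
Total: 110553 scalar multiplications.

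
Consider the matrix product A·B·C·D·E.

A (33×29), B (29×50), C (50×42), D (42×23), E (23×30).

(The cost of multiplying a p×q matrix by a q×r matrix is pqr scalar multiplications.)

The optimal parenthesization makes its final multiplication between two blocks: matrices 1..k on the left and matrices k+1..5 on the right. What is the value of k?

4

Adjacent pairs: AB = 33·29·50 = 47850; BC = 29·50·42 = 60900; CD = 50·42·23 = 48300; DE = 42·23·30 = 28980.
Length 3: A..C: k=1: 0+60900+33·29·42=101094; k=2: 47850+0+33·50·42=117150 → min 101094 | B..D: k=2: 0+48300+29·50·23=81650; k=3: 60900+0+29·42·23=88914 → min 81650 | C..E: k=3: 0+28980+50·42·30=91980; k=4: 48300+0+50·23·30=82800 → min 82800.
Length 4: A..D: k=1: 0+81650+33·29·23=103661; k=2: 47850+48300+33·50·23=134100; k=3: 101094+0+33·42·23=132972 → min 103661 | B..E: k=2: 0+82800+29·50·30=126300; k=3: 60900+28980+29·42·30=126420; k=4: 81650+0+29·23·30=101660 → min 101660.
Top-level splits: k=1: (A..A)·(B..E) → 0+101660+33·29·30 = 130370; k=2: (A..B)·(C..E) → 47850+82800+33·50·30 = 180150; k=3: (A..C)·(D..E) → 101094+28980+33·42·30 = 171654; k=4: (A..D)·(E..E) → 103661+0+33·23·30 = 126431.
Best split is after D, i.e. k = 4.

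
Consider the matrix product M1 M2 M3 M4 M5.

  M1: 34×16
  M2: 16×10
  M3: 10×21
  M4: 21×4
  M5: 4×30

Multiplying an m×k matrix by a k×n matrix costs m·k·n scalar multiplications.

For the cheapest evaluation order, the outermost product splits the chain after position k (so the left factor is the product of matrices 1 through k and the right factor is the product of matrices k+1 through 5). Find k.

4

Adjacent pairs: M1M2 = 34·16·10 = 5440; M2M3 = 16·10·21 = 3360; M3M4 = 10·21·4 = 840; M4M5 = 21·4·30 = 2520.
Length 3: M1..M3: k=1: 0+3360+34·16·21=14784; k=2: 5440+0+34·10·21=12580 → min 12580 | M2..M4: k=2: 0+840+16·10·4=1480; k=3: 3360+0+16·21·4=4704 → min 1480 | M3..M5: k=3: 0+2520+10·21·30=8820; k=4: 840+0+10·4·30=2040 → min 2040.
Length 4: M1..M4: k=1: 0+1480+34·16·4=3656; k=2: 5440+840+34·10·4=7640; k=3: 12580+0+34·21·4=15436 → min 3656 | M2..M5: k=2: 0+2040+16·10·30=6840; k=3: 3360+2520+16·21·30=15960; k=4: 1480+0+16·4·30=3400 → min 3400.
Top-level splits: k=1: (M1..M1)·(M2..M5) → 0+3400+34·16·30 = 19720; k=2: (M1..M2)·(M3..M5) → 5440+2040+34·10·30 = 17680; k=3: (M1..M3)·(M4..M5) → 12580+2520+34·21·30 = 36520; k=4: (M1..M4)·(M5..M5) → 3656+0+34·4·30 = 7736.
Best split is after M4, i.e. k = 4.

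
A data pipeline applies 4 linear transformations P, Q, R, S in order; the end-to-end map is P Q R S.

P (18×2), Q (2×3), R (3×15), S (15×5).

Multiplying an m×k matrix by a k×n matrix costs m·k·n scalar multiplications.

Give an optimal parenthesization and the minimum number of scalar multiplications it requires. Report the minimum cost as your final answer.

420

Adjacent pairs: PQ = 18·2·3 = 108; QR = 2·3·15 = 90; RS = 3·15·5 = 225.
Length 3: P..R: k=1: 0+90+18·2·15=630; k=2: 108+0+18·3·15=918 → min 630 | Q..S: k=2: 0+225+2·3·5=255; k=3: 90+0+2·15·5=240 → min 240.
Length 4: P..S: k=1: 0+240+18·2·5=420; k=2: 108+225+18·3·5=603; k=3: 630+0+18·15·5=1980 → min 420.
Optimal parenthesization: (P ((Q R) S)) with cost 420.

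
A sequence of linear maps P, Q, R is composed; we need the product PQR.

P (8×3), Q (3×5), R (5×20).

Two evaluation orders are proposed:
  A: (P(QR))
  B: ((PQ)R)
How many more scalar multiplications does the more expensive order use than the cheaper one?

140

Order A = (P(QR)): (QR): 3×5 by 5×20 → 3×20, cost 3·5·20 = 300; (P(QR)): 8×3 by 3×20 → 8×20, cost 8·3·20 = 480; cumulative 780. Total 780.
Order B = ((PQ)R): (PQ): 8×3 by 3×5 → 8×5, cost 8·3·5 = 120; ((PQ)R): 8×5 by 5×20 → 8×20, cost 8·5·20 = 800; cumulative 920. Total 920.
Difference: |780 − 920| = 140.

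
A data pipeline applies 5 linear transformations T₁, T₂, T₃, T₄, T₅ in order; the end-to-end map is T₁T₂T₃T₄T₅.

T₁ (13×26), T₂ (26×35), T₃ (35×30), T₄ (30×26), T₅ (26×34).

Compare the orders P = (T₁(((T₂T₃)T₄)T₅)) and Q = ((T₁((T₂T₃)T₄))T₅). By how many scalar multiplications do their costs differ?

Order P = (T₁(((T₂T₃)T₄)T₅)): (T₂T₃): 26×35 by 35×30 → 26×30, cost 26·35·30 = 27300; ((T₂T₃)T₄): 26×30 by 30×26 → 26×26, cost 26·30·26 = 20280; cumulative 47580; (((T₂T₃)T₄)T₅): 26×26 by 26×34 → 26×34, cost 26·26·34 = 22984; cumulative 70564; (T₁(((T₂T₃)T₄)T₅)): 13×26 by 26×34 → 13×34, cost 13·26·34 = 11492; cumulative 82056. Total 82056.
Order Q = ((T₁((T₂T₃)T₄))T₅): (T₂T₃): 26×35 by 35×30 → 26×30, cost 26·35·30 = 27300; ((T₂T₃)T₄): 26×30 by 30×26 → 26×26, cost 26·30·26 = 20280; cumulative 47580; (T₁((T₂T₃)T₄)): 13×26 by 26×26 → 13×26, cost 13·26·26 = 8788; cumulative 56368; ((T₁((T₂T₃)T₄))T₅): 13×26 by 26×34 → 13×34, cost 13·26·34 = 11492; cumulative 67860. Total 67860.
Difference: |82056 − 67860| = 14196.

14196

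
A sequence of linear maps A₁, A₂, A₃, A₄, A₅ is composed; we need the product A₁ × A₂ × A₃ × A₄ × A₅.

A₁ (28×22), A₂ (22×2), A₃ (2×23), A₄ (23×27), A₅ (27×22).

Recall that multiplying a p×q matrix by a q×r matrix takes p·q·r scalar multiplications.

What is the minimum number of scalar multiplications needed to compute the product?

4894

Adjacent pairs: A₁A₂ = 28·22·2 = 1232; A₂A₃ = 22·2·23 = 1012; A₃A₄ = 2·23·27 = 1242; A₄A₅ = 23·27·22 = 13662.
Length 3: A₁..A₃: k=1: 0+1012+28·22·23=15180; k=2: 1232+0+28·2·23=2520 → min 2520 | A₂..A₄: k=2: 0+1242+22·2·27=2430; k=3: 1012+0+22·23·27=14674 → min 2430 | A₃..A₅: k=3: 0+13662+2·23·22=14674; k=4: 1242+0+2·27·22=2430 → min 2430.
Length 4: A₁..A₄: k=1: 0+2430+28·22·27=19062; k=2: 1232+1242+28·2·27=3986; k=3: 2520+0+28·23·27=19908 → min 3986 | A₂..A₅: k=2: 0+2430+22·2·22=3398; k=3: 1012+13662+22·23·22=25806; k=4: 2430+0+22·27·22=15498 → min 3398.
Length 5: A₁..A₅: k=1: 0+3398+28·22·22=16950; k=2: 1232+2430+28·2·22=4894; k=3: 2520+13662+28·23·22=30350; k=4: 3986+0+28·27·22=20618 → min 4894.
Optimal order: ((A₁ × A₂) × ((A₃ × A₄) × A₅)) with cost 4894.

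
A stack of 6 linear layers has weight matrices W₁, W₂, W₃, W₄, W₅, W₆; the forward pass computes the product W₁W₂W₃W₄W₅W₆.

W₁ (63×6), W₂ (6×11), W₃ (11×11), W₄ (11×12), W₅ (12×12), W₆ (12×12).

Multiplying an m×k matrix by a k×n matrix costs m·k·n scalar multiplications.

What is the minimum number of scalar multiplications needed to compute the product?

Adjacent pairs: W₁W₂ = 63·6·11 = 4158; W₂W₃ = 6·11·11 = 726; W₃W₄ = 11·11·12 = 1452; W₄W₅ = 11·12·12 = 1584; W₅W₆ = 12·12·12 = 1728.
Length 3: W₁..W₃: k=1: 0+726+63·6·11=4884; k=2: 4158+0+63·11·11=11781 → min 4884 | W₂..W₄: k=2: 0+1452+6·11·12=2244; k=3: 726+0+6·11·12=1518 → min 1518 | W₃..W₅: k=3: 0+1584+11·11·12=3036; k=4: 1452+0+11·12·12=3036 → min 3036 | W₄..W₆: k=4: 0+1728+11·12·12=3312; k=5: 1584+0+11·12·12=3168 → min 3168.
Length 4: W₁..W₄: k=1: 0+1518+63·6·12=6054; k=2: 4158+1452+63·11·12=13926; k=3: 4884+0+63·11·12=13200 → min 6054 | W₂..W₅: k=2: 0+3036+6·11·12=3828; k=3: 726+1584+6·11·12=3102; k=4: 1518+0+6·12·12=2382 → min 2382 | W₃..W₆: k=3: 0+3168+11·11·12=4620; k=4: 1452+1728+11·12·12=4764; k=5: 3036+0+11·12·12=4620 → min 4620.
Length 5: W₁..W₅: k=1: 0+2382+63·6·12=6918; k=2: 4158+3036+63·11·12=15510; k=3: 4884+1584+63·11·12=14784; k=4: 6054+0+63·12·12=15126 → min 6918 | W₂..W₆: k=2: 0+4620+6·11·12=5412; k=3: 726+3168+6·11·12=4686; k=4: 1518+1728+6·12·12=4110; k=5: 2382+0+6·12·12=3246 → min 3246.
Length 6: W₁..W₆: k=1: 0+3246+63·6·12=7782; k=2: 4158+4620+63·11·12=17094; k=3: 4884+3168+63·11·12=16368; k=4: 6054+1728+63·12·12=16854; k=5: 6918+0+63·12·12=15990 → min 7782.
Optimal order: (W₁((((W₂W₃)W₄)W₅)W₆)) with cost 7782.

7782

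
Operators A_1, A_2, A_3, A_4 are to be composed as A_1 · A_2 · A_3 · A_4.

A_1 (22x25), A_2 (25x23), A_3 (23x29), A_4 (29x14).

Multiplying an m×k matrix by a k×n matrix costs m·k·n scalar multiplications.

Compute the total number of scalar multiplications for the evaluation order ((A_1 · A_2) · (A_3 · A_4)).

(A_1 · A_2): 22×25 by 25×23 → 22×23, cost 22·25·23 = 12650
(A_3 · A_4): 23×29 by 29×14 → 23×14, cost 23·29·14 = 9338
((A_1 · A_2) · (A_3 · A_4)): 22×23 by 23×14 → 22×14, cost 22·23·14 = 7084; cumulative 29072
Total: 29072 scalar multiplications.

29072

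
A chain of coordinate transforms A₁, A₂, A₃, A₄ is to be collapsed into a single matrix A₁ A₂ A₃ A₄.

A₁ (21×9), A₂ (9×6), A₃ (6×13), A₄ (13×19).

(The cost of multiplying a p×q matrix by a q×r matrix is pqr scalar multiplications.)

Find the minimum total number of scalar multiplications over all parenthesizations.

Adjacent pairs: A₁A₂ = 21·9·6 = 1134; A₂A₃ = 9·6·13 = 702; A₃A₄ = 6·13·19 = 1482.
Length 3: A₁..A₃: k=1: 0+702+21·9·13=3159; k=2: 1134+0+21·6·13=2772 → min 2772 | A₂..A₄: k=2: 0+1482+9·6·19=2508; k=3: 702+0+9·13·19=2925 → min 2508.
Length 4: A₁..A₄: k=1: 0+2508+21·9·19=6099; k=2: 1134+1482+21·6·19=5010; k=3: 2772+0+21·13·19=7959 → min 5010.
Optimal order: ((A₁ A₂) (A₃ A₄)) with cost 5010.

5010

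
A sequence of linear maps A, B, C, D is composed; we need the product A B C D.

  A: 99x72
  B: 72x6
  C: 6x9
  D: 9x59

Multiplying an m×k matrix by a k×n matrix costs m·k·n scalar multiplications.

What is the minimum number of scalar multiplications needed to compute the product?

Adjacent pairs: AB = 99·72·6 = 42768; BC = 72·6·9 = 3888; CD = 6·9·59 = 3186.
Length 3: A..C: k=1: 0+3888+99·72·9=68040; k=2: 42768+0+99·6·9=48114 → min 48114 | B..D: k=2: 0+3186+72·6·59=28674; k=3: 3888+0+72·9·59=42120 → min 28674.
Length 4: A..D: k=1: 0+28674+99·72·59=449226; k=2: 42768+3186+99·6·59=81000; k=3: 48114+0+99·9·59=100683 → min 81000.
Optimal order: ((A B) (C D)) with cost 81000.

81000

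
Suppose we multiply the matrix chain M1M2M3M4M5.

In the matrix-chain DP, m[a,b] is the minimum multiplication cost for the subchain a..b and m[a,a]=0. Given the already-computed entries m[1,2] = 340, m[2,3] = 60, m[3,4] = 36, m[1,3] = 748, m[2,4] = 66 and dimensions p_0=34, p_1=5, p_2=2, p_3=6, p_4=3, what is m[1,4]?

m[1,4] = min over k∈[1,3] of m[1,k]+m[k+1,4]+p_{0}·p_k·p_{4}.
k=1: 0 + 66 + 34·5·3 = 576; k=2: 340 + 36 + 34·2·3 = 580; k=3: 748 + 0 + 34·6·3 = 1360.
Minimum: 576 at k=1.

576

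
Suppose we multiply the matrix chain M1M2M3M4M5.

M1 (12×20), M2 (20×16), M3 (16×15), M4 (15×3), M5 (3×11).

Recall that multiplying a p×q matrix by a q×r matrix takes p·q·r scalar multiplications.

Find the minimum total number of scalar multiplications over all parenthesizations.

2796

Adjacent pairs: M1M2 = 12·20·16 = 3840; M2M3 = 20·16·15 = 4800; M3M4 = 16·15·3 = 720; M4M5 = 15·3·11 = 495.
Length 3: M1..M3: k=1: 0+4800+12·20·15=8400; k=2: 3840+0+12·16·15=6720 → min 6720 | M2..M4: k=2: 0+720+20·16·3=1680; k=3: 4800+0+20·15·3=5700 → min 1680 | M3..M5: k=3: 0+495+16·15·11=3135; k=4: 720+0+16·3·11=1248 → min 1248.
Length 4: M1..M4: k=1: 0+1680+12·20·3=2400; k=2: 3840+720+12·16·3=5136; k=3: 6720+0+12·15·3=7260 → min 2400 | M2..M5: k=2: 0+1248+20·16·11=4768; k=3: 4800+495+20·15·11=8595; k=4: 1680+0+20·3·11=2340 → min 2340.
Length 5: M1..M5: k=1: 0+2340+12·20·11=4980; k=2: 3840+1248+12·16·11=7200; k=3: 6720+495+12·15·11=9195; k=4: 2400+0+12·3·11=2796 → min 2796.
Optimal order: ((M1(M2(M3M4)))M5) with cost 2796.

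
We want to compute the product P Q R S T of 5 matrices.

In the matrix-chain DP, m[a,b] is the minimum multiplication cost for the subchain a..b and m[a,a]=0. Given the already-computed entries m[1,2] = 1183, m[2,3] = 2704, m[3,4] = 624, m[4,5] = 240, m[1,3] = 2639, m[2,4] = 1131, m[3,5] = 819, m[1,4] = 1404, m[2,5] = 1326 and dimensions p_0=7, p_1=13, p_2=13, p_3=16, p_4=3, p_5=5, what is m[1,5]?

m[1,5] = min over k∈[1,4] of m[1,k]+m[k+1,5]+p_{0}·p_k·p_{5}.
k=1: 0 + 1326 + 7·13·5 = 1781; k=2: 1183 + 819 + 7·13·5 = 2457; k=3: 2639 + 240 + 7·16·5 = 3439; k=4: 1404 + 0 + 7·3·5 = 1509.
Minimum: 1509 at k=4.

1509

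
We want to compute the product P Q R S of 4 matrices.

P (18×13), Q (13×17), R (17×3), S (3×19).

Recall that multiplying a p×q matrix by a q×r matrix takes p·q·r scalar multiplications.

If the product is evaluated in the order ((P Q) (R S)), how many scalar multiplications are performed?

(P Q): 18×13 by 13×17 → 18×17, cost 18·13·17 = 3978
(R S): 17×3 by 3×19 → 17×19, cost 17·3·19 = 969
((P Q) (R S)): 18×17 by 17×19 → 18×19, cost 18·17·19 = 5814; cumulative 10761
Total: 10761 scalar multiplications.

10761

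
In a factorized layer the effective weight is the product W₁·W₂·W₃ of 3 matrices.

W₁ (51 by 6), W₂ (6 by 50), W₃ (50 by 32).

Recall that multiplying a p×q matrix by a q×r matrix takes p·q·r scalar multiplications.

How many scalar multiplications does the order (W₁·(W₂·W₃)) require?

(W₂·W₃): 6×50 by 50×32 → 6×32, cost 6·50·32 = 9600
(W₁·(W₂·W₃)): 51×6 by 6×32 → 51×32, cost 51·6·32 = 9792; cumulative 19392
Total: 19392 scalar multiplications.

19392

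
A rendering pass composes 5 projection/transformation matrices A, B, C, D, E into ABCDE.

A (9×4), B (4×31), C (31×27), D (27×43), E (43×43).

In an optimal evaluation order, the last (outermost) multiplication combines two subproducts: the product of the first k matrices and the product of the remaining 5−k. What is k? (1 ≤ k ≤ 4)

Adjacent pairs: AB = 9·4·31 = 1116; BC = 4·31·27 = 3348; CD = 31·27·43 = 35991; DE = 27·43·43 = 49923.
Length 3: A..C: k=1: 0+3348+9·4·27=4320; k=2: 1116+0+9·31·27=8649 → min 4320 | B..D: k=2: 0+35991+4·31·43=41323; k=3: 3348+0+4·27·43=7992 → min 7992 | C..E: k=3: 0+49923+31·27·43=85914; k=4: 35991+0+31·43·43=93310 → min 85914.
Length 4: A..D: k=1: 0+7992+9·4·43=9540; k=2: 1116+35991+9·31·43=49104; k=3: 4320+0+9·27·43=14769 → min 9540 | B..E: k=2: 0+85914+4·31·43=91246; k=3: 3348+49923+4·27·43=57915; k=4: 7992+0+4·43·43=15388 → min 15388.
Top-level splits: k=1: (A..A)·(B..E) → 0+15388+9·4·43 = 16936; k=2: (A..B)·(C..E) → 1116+85914+9·31·43 = 99027; k=3: (A..C)·(D..E) → 4320+49923+9·27·43 = 64692; k=4: (A..D)·(E..E) → 9540+0+9·43·43 = 26181.
Best split is after A, i.e. k = 1.

1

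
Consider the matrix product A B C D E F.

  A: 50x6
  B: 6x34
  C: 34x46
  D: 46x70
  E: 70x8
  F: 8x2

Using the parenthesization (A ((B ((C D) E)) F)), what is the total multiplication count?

(C D): 34×46 by 46×70 → 34×70, cost 34·46·70 = 109480
((C D) E): 34×70 by 70×8 → 34×8, cost 34·70·8 = 19040; cumulative 128520
(B ((C D) E)): 6×34 by 34×8 → 6×8, cost 6·34·8 = 1632; cumulative 130152
((B ((C D) E)) F): 6×8 by 8×2 → 6×2, cost 6·8·2 = 96; cumulative 130248
(A ((B ((C D) E)) F)): 50×6 by 6×2 → 50×2, cost 50·6·2 = 600; cumulative 130848
Total: 130848 scalar multiplications.

130848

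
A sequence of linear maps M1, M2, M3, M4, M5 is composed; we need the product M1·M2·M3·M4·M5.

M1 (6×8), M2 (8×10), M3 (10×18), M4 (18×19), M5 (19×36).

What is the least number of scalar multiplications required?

7716

Adjacent pairs: M1M2 = 6·8·10 = 480; M2M3 = 8·10·18 = 1440; M3M4 = 10·18·19 = 3420; M4M5 = 18·19·36 = 12312.
Length 3: M1..M3: k=1: 0+1440+6·8·18=2304; k=2: 480+0+6·10·18=1560 → min 1560 | M2..M4: k=2: 0+3420+8·10·19=4940; k=3: 1440+0+8·18·19=4176 → min 4176 | M3..M5: k=3: 0+12312+10·18·36=18792; k=4: 3420+0+10·19·36=10260 → min 10260.
Length 4: M1..M4: k=1: 0+4176+6·8·19=5088; k=2: 480+3420+6·10·19=5040; k=3: 1560+0+6·18·19=3612 → min 3612 | M2..M5: k=2: 0+10260+8·10·36=13140; k=3: 1440+12312+8·18·36=18936; k=4: 4176+0+8·19·36=9648 → min 9648.
Length 5: M1..M5: k=1: 0+9648+6·8·36=11376; k=2: 480+10260+6·10·36=12900; k=3: 1560+12312+6·18·36=17760; k=4: 3612+0+6·19·36=7716 → min 7716.
Optimal order: ((((M1·M2)·M3)·M4)·M5) with cost 7716.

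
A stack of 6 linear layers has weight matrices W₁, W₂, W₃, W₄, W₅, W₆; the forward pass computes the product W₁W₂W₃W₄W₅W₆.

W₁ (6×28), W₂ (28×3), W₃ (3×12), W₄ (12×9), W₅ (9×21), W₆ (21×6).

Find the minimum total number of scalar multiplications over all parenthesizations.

1881

Adjacent pairs: W₁W₂ = 6·28·3 = 504; W₂W₃ = 28·3·12 = 1008; W₃W₄ = 3·12·9 = 324; W₄W₅ = 12·9·21 = 2268; W₅W₆ = 9·21·6 = 1134.
Length 3: W₁..W₃: k=1: 0+1008+6·28·12=3024; k=2: 504+0+6·3·12=720 → min 720 | W₂..W₄: k=2: 0+324+28·3·9=1080; k=3: 1008+0+28·12·9=4032 → min 1080 | W₃..W₅: k=3: 0+2268+3·12·21=3024; k=4: 324+0+3·9·21=891 → min 891 | W₄..W₆: k=4: 0+1134+12·9·6=1782; k=5: 2268+0+12·21·6=3780 → min 1782.
Length 4: W₁..W₄: k=1: 0+1080+6·28·9=2592; k=2: 504+324+6·3·9=990; k=3: 720+0+6·12·9=1368 → min 990 | W₂..W₅: k=2: 0+891+28·3·21=2655; k=3: 1008+2268+28·12·21=10332; k=4: 1080+0+28·9·21=6372 → min 2655 | W₃..W₆: k=3: 0+1782+3·12·6=1998; k=4: 324+1134+3·9·6=1620; k=5: 891+0+3·21·6=1269 → min 1269.
Length 5: W₁..W₅: k=1: 0+2655+6·28·21=6183; k=2: 504+891+6·3·21=1773; k=3: 720+2268+6·12·21=4500; k=4: 990+0+6·9·21=2124 → min 1773 | W₂..W₆: k=2: 0+1269+28·3·6=1773; k=3: 1008+1782+28·12·6=4806; k=4: 1080+1134+28·9·6=3726; k=5: 2655+0+28·21·6=6183 → min 1773.
Length 6: W₁..W₆: k=1: 0+1773+6·28·6=2781; k=2: 504+1269+6·3·6=1881; k=3: 720+1782+6·12·6=2934; k=4: 990+1134+6·9·6=2448; k=5: 1773+0+6·21·6=2529 → min 1881.
Optimal order: ((W₁W₂)(((W₃W₄)W₅)W₆)) with cost 1881.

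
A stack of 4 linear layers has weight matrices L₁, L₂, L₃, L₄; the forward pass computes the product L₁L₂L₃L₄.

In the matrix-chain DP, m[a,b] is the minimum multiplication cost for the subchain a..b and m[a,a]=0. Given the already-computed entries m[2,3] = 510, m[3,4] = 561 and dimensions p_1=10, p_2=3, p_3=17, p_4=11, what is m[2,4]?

891

m[2,4] = min over k∈[2,3] of m[2,k]+m[k+1,4]+p_{1}·p_k·p_{4}.
k=2: 0 + 561 + 10·3·11 = 891; k=3: 510 + 0 + 10·17·11 = 2380.
Minimum: 891 at k=2.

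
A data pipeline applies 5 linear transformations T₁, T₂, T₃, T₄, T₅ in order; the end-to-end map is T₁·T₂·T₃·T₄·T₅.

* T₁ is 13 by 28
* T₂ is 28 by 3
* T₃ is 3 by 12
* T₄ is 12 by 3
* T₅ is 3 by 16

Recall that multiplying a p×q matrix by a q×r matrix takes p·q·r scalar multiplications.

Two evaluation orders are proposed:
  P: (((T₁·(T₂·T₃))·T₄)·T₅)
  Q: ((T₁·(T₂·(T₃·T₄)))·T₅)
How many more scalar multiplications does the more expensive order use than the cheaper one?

Order P = (((T₁·(T₂·T₃))·T₄)·T₅): (T₂·T₃): 28×3 by 3×12 → 28×12, cost 28·3·12 = 1008; (T₁·(T₂·T₃)): 13×28 by 28×12 → 13×12, cost 13·28·12 = 4368; cumulative 5376; ((T₁·(T₂·T₃))·T₄): 13×12 by 12×3 → 13×3, cost 13·12·3 = 468; cumulative 5844; (((T₁·(T₂·T₃))·T₄)·T₅): 13×3 by 3×16 → 13×16, cost 13·3·16 = 624; cumulative 6468. Total 6468.
Order Q = ((T₁·(T₂·(T₃·T₄)))·T₅): (T₃·T₄): 3×12 by 12×3 → 3×3, cost 3·12·3 = 108; (T₂·(T₃·T₄)): 28×3 by 3×3 → 28×3, cost 28·3·3 = 252; cumulative 360; (T₁·(T₂·(T₃·T₄))): 13×28 by 28×3 → 13×3, cost 13·28·3 = 1092; cumulative 1452; ((T₁·(T₂·(T₃·T₄)))·T₅): 13×3 by 3×16 → 13×16, cost 13·3·16 = 624; cumulative 2076. Total 2076.
Difference: |6468 − 2076| = 4392.

4392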